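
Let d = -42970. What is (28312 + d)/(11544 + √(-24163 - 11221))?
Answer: -3021642/2380345 + 1047*I*√8846/4760690 ≈ -1.2694 + 0.020685*I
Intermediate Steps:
(28312 + d)/(11544 + √(-24163 - 11221)) = (28312 - 42970)/(11544 + √(-24163 - 11221)) = -14658/(11544 + √(-35384)) = -14658/(11544 + 2*I*√8846)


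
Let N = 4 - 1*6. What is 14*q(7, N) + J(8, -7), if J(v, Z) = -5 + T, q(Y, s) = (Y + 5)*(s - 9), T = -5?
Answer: -1858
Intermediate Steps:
N = -2 (N = 4 - 6 = -2)
q(Y, s) = (-9 + s)*(5 + Y) (q(Y, s) = (5 + Y)*(-9 + s) = (-9 + s)*(5 + Y))
J(v, Z) = -10 (J(v, Z) = -5 - 5 = -10)
14*q(7, N) + J(8, -7) = 14*(-45 - 9*7 + 5*(-2) + 7*(-2)) - 10 = 14*(-45 - 63 - 10 - 14) - 10 = 14*(-132) - 10 = -1848 - 10 = -1858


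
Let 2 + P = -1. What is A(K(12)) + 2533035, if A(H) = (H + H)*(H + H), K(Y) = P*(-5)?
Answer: 2533935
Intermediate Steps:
P = -3 (P = -2 - 1 = -3)
K(Y) = 15 (K(Y) = -3*(-5) = 15)
A(H) = 4*H**2 (A(H) = (2*H)*(2*H) = 4*H**2)
A(K(12)) + 2533035 = 4*15**2 + 2533035 = 4*225 + 2533035 = 900 + 2533035 = 2533935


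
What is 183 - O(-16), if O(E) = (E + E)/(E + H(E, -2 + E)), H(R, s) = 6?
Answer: 899/5 ≈ 179.80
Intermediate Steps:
O(E) = 2*E/(6 + E) (O(E) = (E + E)/(E + 6) = (2*E)/(6 + E) = 2*E/(6 + E))
183 - O(-16) = 183 - 2*(-16)/(6 - 16) = 183 - 2*(-16)/(-10) = 183 - 2*(-16)*(-1)/10 = 183 - 1*16/5 = 183 - 16/5 = 899/5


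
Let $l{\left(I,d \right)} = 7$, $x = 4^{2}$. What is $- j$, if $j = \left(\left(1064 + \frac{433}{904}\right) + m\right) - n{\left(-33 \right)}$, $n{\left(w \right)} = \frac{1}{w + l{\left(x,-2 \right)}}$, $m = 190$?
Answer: $- \frac{14743089}{11752} \approx -1254.5$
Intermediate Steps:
$x = 16$
$n{\left(w \right)} = \frac{1}{7 + w}$ ($n{\left(w \right)} = \frac{1}{w + 7} = \frac{1}{7 + w}$)
$j = \frac{14743089}{11752}$ ($j = \left(\left(1064 + \frac{433}{904}\right) + 190\right) - \frac{1}{7 - 33} = \left(\left(1064 + 433 \cdot \frac{1}{904}\right) + 190\right) - \frac{1}{-26} = \left(\left(1064 + \frac{433}{904}\right) + 190\right) - - \frac{1}{26} = \left(\frac{962289}{904} + 190\right) + \frac{1}{26} = \frac{1134049}{904} + \frac{1}{26} = \frac{14743089}{11752} \approx 1254.5$)
$- j = \left(-1\right) \frac{14743089}{11752} = - \frac{14743089}{11752}$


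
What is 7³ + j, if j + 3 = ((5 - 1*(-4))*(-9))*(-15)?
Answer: 1555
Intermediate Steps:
j = 1212 (j = -3 + ((5 - 1*(-4))*(-9))*(-15) = -3 + ((5 + 4)*(-9))*(-15) = -3 + (9*(-9))*(-15) = -3 - 81*(-15) = -3 + 1215 = 1212)
7³ + j = 7³ + 1212 = 343 + 1212 = 1555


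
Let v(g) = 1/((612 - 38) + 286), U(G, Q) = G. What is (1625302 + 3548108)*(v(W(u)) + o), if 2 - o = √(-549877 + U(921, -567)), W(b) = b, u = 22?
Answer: 890343861/86 - 10346820*I*√137239 ≈ 1.0353e+7 - 3.8331e+9*I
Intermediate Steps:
o = 2 - 2*I*√137239 (o = 2 - √(-549877 + 921) = 2 - √(-548956) = 2 - 2*I*√137239 ≈ 2.0 - 740.92*I)
v(g) = 1/860 (v(g) = 1/(574 + 286) = 1/860)
(1625302 + 3548108)*(v(W(u)) + o) = (1625302 + 3548108)*(1/860 + (2 - 2*I*√137239)) = 5173410*(1721/860 - 2*I*√137239) = 890343861/86 - 10346820*I*√137239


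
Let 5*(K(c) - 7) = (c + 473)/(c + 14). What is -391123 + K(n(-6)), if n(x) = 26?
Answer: -78222701/200 ≈ -3.9111e+5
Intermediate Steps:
K(c) = 7 + (473 + c)/(5*(14 + c)) (K(c) = 7 + ((c + 473)/(c + 14))/5 = 7 + ((473 + c)/(14 + c))/5 = 7 + (473 + c)/(5*(14 + c)))
-391123 + K(n(-6)) = -391123 + 9*(107 + 4*26)/(5*(14 + 26)) = -391123 + (9/5)*(107 + 104)/40 = -391123 + (9/5)*(1/40)*211 = -391123 + 1899/200 = -78222701/200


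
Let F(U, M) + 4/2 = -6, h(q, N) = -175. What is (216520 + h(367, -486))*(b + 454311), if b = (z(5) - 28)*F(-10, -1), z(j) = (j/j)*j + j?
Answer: 98319066975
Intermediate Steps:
z(j) = 2*j (z(j) = 1*j + j = j + j = 2*j)
F(U, M) = -8 (F(U, M) = -2 - 6 = -8)
b = 144 (b = (2*5 - 28)*(-8) = (10 - 28)*(-8) = -18*(-8) = 144)
(216520 + h(367, -486))*(b + 454311) = (216520 - 175)*(144 + 454311) = 216345*454455 = 98319066975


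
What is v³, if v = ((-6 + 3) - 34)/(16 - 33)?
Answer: 50653/4913 ≈ 10.310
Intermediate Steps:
v = 37/17 (v = (-3 - 34)/(-17) = -37*(-1/17) = 37/17 ≈ 2.1765)
v³ = (37/17)³ = 50653/4913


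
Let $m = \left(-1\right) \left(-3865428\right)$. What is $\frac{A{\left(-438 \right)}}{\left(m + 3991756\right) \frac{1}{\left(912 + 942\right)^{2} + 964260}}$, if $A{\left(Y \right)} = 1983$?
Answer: $\frac{1091040651}{982148} \approx 1110.9$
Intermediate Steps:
$m = 3865428$
$\frac{A{\left(-438 \right)}}{\left(m + 3991756\right) \frac{1}{\left(912 + 942\right)^{2} + 964260}} = \frac{1983}{\left(3865428 + 3991756\right) \frac{1}{\left(912 + 942\right)^{2} + 964260}} = \frac{1983}{7857184 \frac{1}{1854^{2} + 964260}} = \frac{1983}{7857184 \frac{1}{3437316 + 964260}} = \frac{1983}{7857184 \cdot \frac{1}{4401576}} = \frac{1983}{\frac{982148}{550197}} = 1983 \cdot \frac{550197}{982148} = \frac{1091040651}{982148}$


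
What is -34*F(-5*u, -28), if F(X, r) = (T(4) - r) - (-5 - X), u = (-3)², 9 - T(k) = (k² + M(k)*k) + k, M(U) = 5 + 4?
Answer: 2006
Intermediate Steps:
M(U) = 9
T(k) = 9 - k² - 10*k (T(k) = 9 - ((k² + 9*k) + k) = 9 - (k² + 10*k) = 9 + (-k² - 10*k) = 9 - k² - 10*k)
u = 9
F(X, r) = -42 + X - r (F(X, r) = ((9 - 1*4² - 10*4) - r) - (-5 - X) = ((9 - 1*16 - 40) - r) + (5 + X) = ((9 - 16 - 40) - r) + (5 + X) = (-47 - r) + (5 + X) = -42 + X - r)
-34*F(-5*u, -28) = -34*(-42 - 5*9 - 1*(-28)) = -34*(-42 - 45 + 28) = -34*(-59) = 2006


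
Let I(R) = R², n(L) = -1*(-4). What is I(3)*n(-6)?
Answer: 36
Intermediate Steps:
n(L) = 4
I(3)*n(-6) = 3²*4 = 9*4 = 36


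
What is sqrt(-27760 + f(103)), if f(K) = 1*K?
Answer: 3*I*sqrt(3073) ≈ 166.3*I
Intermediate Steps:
f(K) = K
sqrt(-27760 + f(103)) = sqrt(-27760 + 103) = sqrt(-27657) = 3*I*sqrt(3073)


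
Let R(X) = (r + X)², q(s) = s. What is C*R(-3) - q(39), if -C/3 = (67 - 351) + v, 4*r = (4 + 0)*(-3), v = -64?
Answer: 37545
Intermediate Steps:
r = -3 (r = ((4 + 0)*(-3))/4 = (4*(-3))/4 = (¼)*(-12) = -3)
R(X) = (-3 + X)²
C = 1044 (C = -3*((67 - 351) - 64) = -3*(-284 - 64) = -3*(-348) = 1044)
C*R(-3) - q(39) = 1044*(-3 - 3)² - 1*39 = 1044*(-6)² - 39 = 1044*36 - 39 = 37584 - 39 = 37545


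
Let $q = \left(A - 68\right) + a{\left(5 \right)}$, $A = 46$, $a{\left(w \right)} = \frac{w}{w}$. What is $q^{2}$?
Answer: $441$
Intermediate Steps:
$a{\left(w \right)} = 1$
$q = -21$ ($q = \left(46 - 68\right) + 1 = -22 + 1 = -21$)
$q^{2} = \left(-21\right)^{2} = 441$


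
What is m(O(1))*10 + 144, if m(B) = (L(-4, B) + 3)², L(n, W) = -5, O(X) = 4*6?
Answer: 184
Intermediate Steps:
O(X) = 24
m(B) = 4 (m(B) = (-5 + 3)² = (-2)² = 4)
m(O(1))*10 + 144 = 4*10 + 144 = 40 + 144 = 184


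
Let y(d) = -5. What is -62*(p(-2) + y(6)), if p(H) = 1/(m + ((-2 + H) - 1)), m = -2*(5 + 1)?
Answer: 5332/17 ≈ 313.65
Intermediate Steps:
m = -12 (m = -2*6 = -12)
p(H) = 1/(-15 + H) (p(H) = 1/(-12 + ((-2 + H) - 1)) = 1/(-12 + (-3 + H)) = 1/(-15 + H))
-62*(p(-2) + y(6)) = -62*(1/(-15 - 2) - 5) = -62*(1/(-17) - 5) = -62*(-1/17 - 5) = -62*(-86/17) = 5332/17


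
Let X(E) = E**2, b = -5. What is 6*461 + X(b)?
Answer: 2791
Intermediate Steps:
6*461 + X(b) = 6*461 + (-5)**2 = 2766 + 25 = 2791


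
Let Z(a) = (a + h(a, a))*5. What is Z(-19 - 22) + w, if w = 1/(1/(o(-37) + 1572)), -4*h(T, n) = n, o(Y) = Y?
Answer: 5525/4 ≈ 1381.3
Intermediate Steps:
h(T, n) = -n/4
Z(a) = 15*a/4 (Z(a) = (a - a/4)*5 = (3*a/4)*5 = 15*a/4)
w = 1535 (w = 1/(1/(-37 + 1572)) = 1/(1/1535) = 1535)
Z(-19 - 22) + w = 15*(-19 - 22)/4 + 1535 = (15/4)*(-41) + 1535 = -615/4 + 1535 = 5525/4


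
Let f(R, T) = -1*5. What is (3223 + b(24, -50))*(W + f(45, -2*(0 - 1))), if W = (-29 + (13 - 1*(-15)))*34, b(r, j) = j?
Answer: -123747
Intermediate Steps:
f(R, T) = -5
W = -34 (W = (-29 + (13 + 15))*34 = (-29 + 28)*34 = -1*34 = -34)
(3223 + b(24, -50))*(W + f(45, -2*(0 - 1))) = (3223 - 50)*(-34 - 5) = 3173*(-39) = -123747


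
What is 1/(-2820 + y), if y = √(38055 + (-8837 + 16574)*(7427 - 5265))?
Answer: 940/2937683 + √16765449/8813049 ≈ 0.00078458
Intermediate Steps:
y = √16765449 (y = √(38055 + 7737*2162) = √(38055 + 16727394) = √16765449 ≈ 4094.6)
1/(-2820 + y) = 1/(-2820 + √16765449)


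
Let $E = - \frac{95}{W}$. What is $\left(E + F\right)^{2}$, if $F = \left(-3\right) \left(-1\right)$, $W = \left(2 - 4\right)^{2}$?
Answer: $\frac{6889}{16} \approx 430.56$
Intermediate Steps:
$W = 4$ ($W = \left(-2\right)^{2} = 4$)
$F = 3$
$E = - \frac{95}{4} \approx -23.75$
$\left(E + F\right)^{2} = \left(- \frac{95}{4} + 3\right)^{2} = \left(- \frac{83}{4}\right)^{2} = \frac{6889}{16}$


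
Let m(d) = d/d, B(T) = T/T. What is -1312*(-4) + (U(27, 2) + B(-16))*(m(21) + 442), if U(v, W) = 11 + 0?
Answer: 10564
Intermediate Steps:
U(v, W) = 11
B(T) = 1
m(d) = 1
-1312*(-4) + (U(27, 2) + B(-16))*(m(21) + 442) = -1312*(-4) + (11 + 1)*(1 + 442) = 5248 + 12*443 = 5248 + 5316 = 10564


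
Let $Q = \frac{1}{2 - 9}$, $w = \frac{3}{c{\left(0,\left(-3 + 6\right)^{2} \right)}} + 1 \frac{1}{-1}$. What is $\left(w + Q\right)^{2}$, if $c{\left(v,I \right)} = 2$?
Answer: $\frac{25}{196} \approx 0.12755$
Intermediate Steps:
$w = \frac{1}{2}$ ($w = \frac{3}{2} + 1 \frac{1}{-1} = 3 \cdot \frac{1}{2} + 1 \left(-1\right) = \frac{3}{2} - 1 = \frac{1}{2} \approx 0.5$)
$Q = - \frac{1}{7}$ ($Q = \frac{1}{-7} = - \frac{1}{7} \approx -0.14286$)
$\left(w + Q\right)^{2} = \left(\frac{1}{2} - \frac{1}{7}\right)^{2} = \left(\frac{5}{14}\right)^{2} = \frac{25}{196}$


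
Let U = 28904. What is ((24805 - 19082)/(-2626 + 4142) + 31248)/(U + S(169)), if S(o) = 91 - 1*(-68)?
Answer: 47377691/44059508 ≈ 1.0753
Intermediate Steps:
S(o) = 159 (S(o) = 91 + 68 = 159)
((24805 - 19082)/(-2626 + 4142) + 31248)/(U + S(169)) = ((24805 - 19082)/(-2626 + 4142) + 31248)/(28904 + 159) = (5723/1516 + 31248)/29063 = (5723*(1/1516) + 31248)*(1/29063) = (5723/1516 + 31248)*(1/29063) = (47377691/1516)*(1/29063) = 47377691/44059508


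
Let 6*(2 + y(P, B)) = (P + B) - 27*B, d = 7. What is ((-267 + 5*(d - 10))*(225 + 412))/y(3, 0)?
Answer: 119756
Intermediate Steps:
y(P, B) = -2 - 13*B/3 + P/6 (y(P, B) = -2 + ((P + B) - 27*B)/6 = -2 + ((B + P) - 27*B)/6 = -2 + (P - 26*B)/6 = -2 + (-13*B/3 + P/6) = -2 - 13*B/3 + P/6)
((-267 + 5*(d - 10))*(225 + 412))/y(3, 0) = ((-267 + 5*(7 - 10))*(225 + 412))/(-2 - 13/3*0 + (⅙)*3) = ((-267 + 5*(-3))*637)/(-2 + 0 + ½) = ((-267 - 15)*637)/(-3/2) = -282*637*(-⅔) = -179634*(-⅔) = 119756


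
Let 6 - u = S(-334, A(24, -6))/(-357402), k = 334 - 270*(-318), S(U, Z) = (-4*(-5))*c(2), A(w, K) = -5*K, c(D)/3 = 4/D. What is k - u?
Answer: 5133960576/59567 ≈ 86188.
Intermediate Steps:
c(D) = 12/D (c(D) = 3*(4/D) = 12/D)
S(U, Z) = 120 (S(U, Z) = (-4*(-5))*(12/2) = 20*(12*(½)) = 20*6 = 120)
k = 86194 (k = 334 + 85860 = 86194)
u = 357422/59567 (u = 6 - 120/(-357402) = 6 - 120*(-1)/357402 = 6 - 1*(-20/59567) = 6 + 20/59567 = 357422/59567 ≈ 6.0003)
k - u = 86194 - 1*357422/59567 = 86194 - 357422/59567 = 5133960576/59567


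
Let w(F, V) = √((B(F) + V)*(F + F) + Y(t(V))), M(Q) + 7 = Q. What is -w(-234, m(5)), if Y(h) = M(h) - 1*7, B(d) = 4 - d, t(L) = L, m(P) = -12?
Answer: -13*I*√626 ≈ -325.26*I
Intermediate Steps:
M(Q) = -7 + Q
Y(h) = -14 + h (Y(h) = (-7 + h) - 1*7 = (-7 + h) - 7 = -14 + h)
w(F, V) = √(-14 + V + 2*F*(4 + V - F)) (w(F, V) = √(((4 - F) + V)*(F + F) + (-14 + V)) = √((4 + V - F)*(2*F) + (-14 + V)) = √(2*F*(4 + V - F) + (-14 + V)) = √(-14 + V + 2*F*(4 + V - F)))
-w(-234, m(5)) = -√(-14 - 12 - 2*(-234)*(-4 - 234) + 2*(-234)*(-12)) = -√(-14 - 12 - 2*(-234)*(-238) + 5616) = -√(-14 - 12 - 111384 + 5616) = -√(-105794) = -13*I*√626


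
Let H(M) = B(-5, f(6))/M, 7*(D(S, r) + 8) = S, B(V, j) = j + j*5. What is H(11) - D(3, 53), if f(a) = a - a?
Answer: 53/7 ≈ 7.5714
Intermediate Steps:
f(a) = 0
B(V, j) = 6*j (B(V, j) = j + 5*j = 6*j)
D(S, r) = -8 + S/7
H(M) = 0 (H(M) = (6*0)/M = 0/M = 0)
H(11) - D(3, 53) = 0 - (-8 + (⅐)*3) = 0 - (-8 + 3/7) = 0 - 1*(-53/7) = 0 + 53/7 = 53/7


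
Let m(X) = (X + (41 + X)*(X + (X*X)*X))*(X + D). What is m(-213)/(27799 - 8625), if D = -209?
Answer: -350718947577/9587 ≈ -3.6583e+7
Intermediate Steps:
m(X) = (-209 + X)*(X + (41 + X)*(X + X³)) (m(X) = (X + (41 + X)*(X + (X*X)*X))*(X - 209) = (X + (41 + X)*(X + X²*X))*(-209 + X) = (X + (41 + X)*(X + X³))*(-209 + X) = (-209 + X)*(X + (41 + X)*(X + X³)))
m(-213)/(27799 - 8625) = (-213*(-8778 + (-213)⁴ - 8568*(-213)² - 168*(-213)³ - 167*(-213)))/(27799 - 8625) = -213*(-8778 + 2058346161 - 8568*45369 - 168*(-9663597) + 35571)/19174 = -213*(-8778 + 2058346161 - 388721592 + 1623484296 + 35571)*(1/19174) = -213*3293135658*(1/19174) = -701437895154*1/19174 = -350718947577/9587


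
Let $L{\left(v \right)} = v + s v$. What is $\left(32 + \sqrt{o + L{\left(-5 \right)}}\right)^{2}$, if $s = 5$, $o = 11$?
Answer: $\left(32 + i \sqrt{19}\right)^{2} \approx 1005.0 + 278.97 i$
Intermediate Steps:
$L{\left(v \right)} = 6 v$ ($L{\left(v \right)} = v + 5 v = 6 v$)
$\left(32 + \sqrt{o + L{\left(-5 \right)}}\right)^{2} = \left(32 + \sqrt{11 + 6 \left(-5\right)}\right)^{2} = \left(32 + \sqrt{11 - 30}\right)^{2} = \left(32 + \sqrt{-19}\right)^{2} = \left(32 + i \sqrt{19}\right)^{2}$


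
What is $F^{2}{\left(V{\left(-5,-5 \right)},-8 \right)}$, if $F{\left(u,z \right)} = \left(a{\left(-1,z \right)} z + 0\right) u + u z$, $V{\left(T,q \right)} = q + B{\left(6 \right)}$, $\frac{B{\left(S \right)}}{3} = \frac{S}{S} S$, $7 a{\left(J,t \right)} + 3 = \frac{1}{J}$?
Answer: $\frac{97344}{49} \approx 1986.6$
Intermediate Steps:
$a{\left(J,t \right)} = - \frac{3}{7} + \frac{1}{7 J}$
$B{\left(S \right)} = 3 S$ ($B{\left(S \right)} = 3 \frac{S}{S} S = 3 \cdot 1 S = 3 S$)
$V{\left(T,q \right)} = 18 + q$ ($V{\left(T,q \right)} = q + 3 \cdot 6 = q + 18 = 18 + q$)
$F{\left(u,z \right)} = \frac{3 u z}{7}$ ($F{\left(u,z \right)} = \left(\frac{1 - -3}{7 \left(-1\right)} z + 0\right) u + u z = \left(\frac{1}{7} \left(-1\right) \left(1 + 3\right) z + 0\right) u + u z = \left(\frac{1}{7} \left(-1\right) 4 z + 0\right) u + u z = \left(- \frac{4 z}{7} + 0\right) u + u z = - \frac{4 z}{7} u + u z = - \frac{4 u z}{7} + u z = \frac{3 u z}{7}$)
$F^{2}{\left(V{\left(-5,-5 \right)},-8 \right)} = \left(\frac{3}{7} \left(18 - 5\right) \left(-8\right)\right)^{2} = \left(\frac{3}{7} \cdot 13 \left(-8\right)\right)^{2} = \left(- \frac{312}{7}\right)^{2} = \frac{97344}{49}$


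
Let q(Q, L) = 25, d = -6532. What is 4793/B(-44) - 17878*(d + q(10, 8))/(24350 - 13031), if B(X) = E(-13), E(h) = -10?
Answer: 52812833/5390 ≈ 9798.3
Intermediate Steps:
B(X) = -10
4793/B(-44) - 17878*(d + q(10, 8))/(24350 - 13031) = 4793/(-10) - 17878*(-6532 + 25)/(24350 - 13031) = 4793*(-⅒) - 17878/(11319/(-6507)) = -4793/10 - 17878/(11319*(-1/6507)) = -4793/10 - 17878/(-3773/2169) = -4793/10 - 17878*(-2169/3773) = -4793/10 + 5539626/539 = 52812833/5390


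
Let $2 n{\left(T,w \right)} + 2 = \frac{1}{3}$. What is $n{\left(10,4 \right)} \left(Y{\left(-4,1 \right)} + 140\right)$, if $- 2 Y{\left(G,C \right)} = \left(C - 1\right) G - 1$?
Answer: $- \frac{1405}{12} \approx -117.08$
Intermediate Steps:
$Y{\left(G,C \right)} = \frac{1}{2} - \frac{G \left(-1 + C\right)}{2}$ ($Y{\left(G,C \right)} = - \frac{\left(C - 1\right) G - 1}{2} = - \frac{\left(-1 + C\right) G - 1}{2} = - \frac{G \left(-1 + C\right) - 1}{2} = - \frac{-1 + G \left(-1 + C\right)}{2} = \frac{1}{2} - \frac{G \left(-1 + C\right)}{2}$)
$n{\left(T,w \right)} = - \frac{5}{6}$ ($n{\left(T,w \right)} = -1 + \frac{1}{2 \cdot 3} = -1 + \frac{1}{2} \cdot \frac{1}{3} = -1 + \frac{1}{6} = - \frac{5}{6}$)
$n{\left(10,4 \right)} \left(Y{\left(-4,1 \right)} + 140\right) = - \frac{5 \left(\left(\frac{1}{2} + \frac{1}{2} \left(-4\right) - \frac{1}{2} \left(-4\right)\right) + 140\right)}{6} = - \frac{5 \left(\left(\frac{1}{2} - 2 + 2\right) + 140\right)}{6} = - \frac{5 \left(\frac{1}{2} + 140\right)}{6} = \left(- \frac{5}{6}\right) \frac{281}{2} = - \frac{1405}{12}$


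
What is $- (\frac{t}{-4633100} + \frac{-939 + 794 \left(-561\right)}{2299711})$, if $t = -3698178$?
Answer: $- \frac{3218324940129}{5327395517050} \approx -0.60411$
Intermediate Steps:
$- (\frac{t}{-4633100} + \frac{-939 + 794 \left(-561\right)}{2299711}) = - (- \frac{3698178}{-4633100} + \frac{-939 + 794 \left(-561\right)}{2299711}) = - (\left(-3698178\right) \left(- \frac{1}{4633100}\right) + \left(-939 - 445434\right) \frac{1}{2299711}) = - (\frac{1849089}{2316550} - \frac{446373}{2299711}) = \left(-1\right) \frac{3218324940129}{5327395517050} = - \frac{3218324940129}{5327395517050}$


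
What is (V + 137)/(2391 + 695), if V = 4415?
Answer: 2276/1543 ≈ 1.4750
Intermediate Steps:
(V + 137)/(2391 + 695) = (4415 + 137)/(2391 + 695) = 4552/3086 = 4552*(1/3086) = 2276/1543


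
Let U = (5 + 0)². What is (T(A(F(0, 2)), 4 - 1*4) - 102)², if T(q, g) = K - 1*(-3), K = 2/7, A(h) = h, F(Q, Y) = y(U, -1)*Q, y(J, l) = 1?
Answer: 477481/49 ≈ 9744.5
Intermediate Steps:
U = 25 (U = 5² = 25)
F(Q, Y) = Q (F(Q, Y) = 1*Q = Q)
K = 2/7 (K = 2*(⅐) = 2/7 ≈ 0.28571)
T(q, g) = 23/7 (T(q, g) = 2/7 - 1*(-3) = 2/7 + 3 = 23/7)
(T(A(F(0, 2)), 4 - 1*4) - 102)² = (23/7 - 102)² = (-691/7)² = 477481/49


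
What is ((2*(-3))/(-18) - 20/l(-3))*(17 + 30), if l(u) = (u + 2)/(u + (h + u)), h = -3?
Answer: -25333/3 ≈ -8444.3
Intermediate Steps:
l(u) = (2 + u)/(-3 + 2*u) (l(u) = (u + 2)/(u + (-3 + u)) = (2 + u)/(-3 + 2*u))
((2*(-3))/(-18) - 20/l(-3))*(17 + 30) = ((2*(-3))/(-18) - 20*(-3 + 2*(-3))/(2 - 3))*(17 + 30) = (-6*(-1/18) - 20/(-1/(-3 - 6)))*47 = (⅓ - 20/(-1/(-9)))*47 = (⅓ - 20/((-⅑*(-1))))*47 = (⅓ - 20/⅑)*47 = (⅓ - 20*9)*47 = (⅓ - 180)*47 = -539/3*47 = -25333/3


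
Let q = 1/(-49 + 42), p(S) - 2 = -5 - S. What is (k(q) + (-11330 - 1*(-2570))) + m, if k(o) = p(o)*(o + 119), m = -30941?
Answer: -1961989/49 ≈ -40041.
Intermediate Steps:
p(S) = -3 - S (p(S) = 2 + (-5 - S) = -3 - S)
q = -1/7 (q = 1/(-7) = -1/7 ≈ -0.14286)
k(o) = (-3 - o)*(119 + o) (k(o) = (-3 - o)*(o + 119) = (-3 - o)*(119 + o))
(k(q) + (-11330 - 1*(-2570))) + m = (-(3 - 1/7)*(119 - 1/7) + (-11330 - 1*(-2570))) - 30941 = (-1*20/7*832/7 + (-11330 + 2570)) - 30941 = (-16640/49 - 8760) - 30941 = -445880/49 - 30941 = -1961989/49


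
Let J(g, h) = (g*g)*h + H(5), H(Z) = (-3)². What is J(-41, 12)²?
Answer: 407272761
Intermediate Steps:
H(Z) = 9
J(g, h) = 9 + h*g² (J(g, h) = (g*g)*h + 9 = g²*h + 9 = h*g² + 9 = 9 + h*g²)
J(-41, 12)² = (9 + 12*(-41)²)² = (9 + 12*1681)² = (9 + 20172)² = 20181² = 407272761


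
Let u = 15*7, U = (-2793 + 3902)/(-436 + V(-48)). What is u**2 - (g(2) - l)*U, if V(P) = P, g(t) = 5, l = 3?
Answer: 2669159/242 ≈ 11030.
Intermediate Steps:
U = -1109/484 (U = (-2793 + 3902)/(-436 - 48) = 1109/(-484) = 1109*(-1/484) = -1109/484 ≈ -2.2913)
u = 105
u**2 - (g(2) - l)*U = 105**2 - (5 - 1*3)*(-1109)/484 = 11025 - (5 - 3)*(-1109)/484 = 11025 - 2*(-1109)/484 = 11025 - 1*(-1109/242) = 11025 + 1109/242 = 2669159/242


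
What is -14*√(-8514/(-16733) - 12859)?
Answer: -14*I*√3600291238489/16733 ≈ -1587.5*I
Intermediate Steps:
-14*√(-8514/(-16733) - 12859) = -14*√(-8514*(-1/16733) - 12859) = -14*√(8514/16733 - 12859) = -14*I*√3600291238489/16733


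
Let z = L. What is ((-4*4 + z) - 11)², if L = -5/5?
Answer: 784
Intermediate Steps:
L = -1 (L = -5*⅕ = -1)
z = -1
((-4*4 + z) - 11)² = ((-4*4 - 1) - 11)² = ((-16 - 1) - 11)² = (-17 - 11)² = (-28)² = 784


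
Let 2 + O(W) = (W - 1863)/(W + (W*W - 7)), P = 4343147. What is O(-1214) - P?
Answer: -6395612641752/1472575 ≈ -4.3432e+6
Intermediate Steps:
O(W) = -2 + (-1863 + W)/(-7 + W + W²) (O(W) = -2 + (W - 1863)/(W + (W*W - 7)) = -2 + (-1863 + W)/(W + (W² - 7)) = -2 + (-1863 + W)/(W + (-7 + W²)) = -2 + (-1863 + W)/(-7 + W + W²))
O(-1214) - P = (-1849 - 1*(-1214) - 2*(-1214)²)/(-7 - 1214 + (-1214)²) - 1*4343147 = (-1849 + 1214 - 2*1473796)/(-7 - 1214 + 1473796) - 4343147 = (-1849 + 1214 - 2947592)/1472575 - 4343147 = (1/1472575)*(-2948227) - 4343147 = -2948227/1472575 - 4343147 = -6395612641752/1472575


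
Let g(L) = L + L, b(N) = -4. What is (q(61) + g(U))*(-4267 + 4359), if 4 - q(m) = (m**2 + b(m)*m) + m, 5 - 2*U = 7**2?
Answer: -329176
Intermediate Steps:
U = -22 (U = 5/2 - 1/2*7**2 = 5/2 - 1/2*49 = 5/2 - 49/2 = -22)
g(L) = 2*L
q(m) = 4 - m**2 + 3*m (q(m) = 4 - ((m**2 - 4*m) + m) = 4 - (m**2 - 3*m) = 4 + (-m**2 + 3*m) = 4 - m**2 + 3*m)
(q(61) + g(U))*(-4267 + 4359) = ((4 - 1*61**2 + 3*61) + 2*(-22))*(-4267 + 4359) = ((4 - 1*3721 + 183) - 44)*92 = ((4 - 3721 + 183) - 44)*92 = (-3534 - 44)*92 = -3578*92 = -329176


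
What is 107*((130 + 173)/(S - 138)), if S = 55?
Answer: -32421/83 ≈ -390.61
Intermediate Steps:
107*((130 + 173)/(S - 138)) = 107*((130 + 173)/(55 - 138)) = 107*(303/(-83)) = 107*(303*(-1/83)) = 107*(-303/83) = -32421/83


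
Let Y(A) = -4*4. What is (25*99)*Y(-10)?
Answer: -39600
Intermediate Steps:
Y(A) = -16
(25*99)*Y(-10) = (25*99)*(-16) = 2475*(-16) = -39600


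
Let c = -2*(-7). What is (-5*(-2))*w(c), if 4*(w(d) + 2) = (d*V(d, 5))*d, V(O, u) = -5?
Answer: -2470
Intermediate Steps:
c = 14
w(d) = -2 - 5*d²/4 (w(d) = -2 + ((d*(-5))*d)/4 = -2 + ((-5*d)*d)/4 = -2 + (-5*d²)/4 = -2 - 5*d²/4)
(-5*(-2))*w(c) = (-5*(-2))*(-2 - 5/4*14²) = 10*(-2 - 5/4*196) = 10*(-2 - 245) = 10*(-247) = -2470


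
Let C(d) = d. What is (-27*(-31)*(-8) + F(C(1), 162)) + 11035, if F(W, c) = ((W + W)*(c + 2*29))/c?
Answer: 351679/81 ≈ 4341.7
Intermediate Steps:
F(W, c) = 2*W*(58 + c)/c (F(W, c) = ((2*W)*(c + 58))/c = ((2*W)*(58 + c))/c = (2*W*(58 + c))/c = 2*W*(58 + c)/c)
(-27*(-31)*(-8) + F(C(1), 162)) + 11035 = (-27*(-31)*(-8) + 2*1*(58 + 162)/162) + 11035 = (837*(-8) + 2*1*(1/162)*220) + 11035 = (-6696 + 220/81) + 11035 = -542156/81 + 11035 = 351679/81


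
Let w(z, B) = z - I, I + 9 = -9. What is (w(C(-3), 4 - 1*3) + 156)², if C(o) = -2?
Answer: 29584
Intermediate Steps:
I = -18 (I = -9 - 9 = -18)
w(z, B) = 18 + z (w(z, B) = z - 1*(-18) = z + 18 = 18 + z)
(w(C(-3), 4 - 1*3) + 156)² = ((18 - 2) + 156)² = (16 + 156)² = 172² = 29584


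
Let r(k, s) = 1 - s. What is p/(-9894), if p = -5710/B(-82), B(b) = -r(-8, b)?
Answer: -2855/410601 ≈ -0.0069532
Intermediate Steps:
B(b) = -1 + b (B(b) = -(1 - b) = -1 + b)
p = 5710/83 (p = -5710/(-1 - 82) = -5710/(-83) = -5710*(-1/83) = 5710/83 ≈ 68.795)
p/(-9894) = (5710/83)/(-9894) = (5710/83)*(-1/9894) = -2855/410601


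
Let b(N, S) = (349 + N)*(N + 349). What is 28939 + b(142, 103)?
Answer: 270020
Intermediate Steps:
b(N, S) = (349 + N)**2 (b(N, S) = (349 + N)*(349 + N) = (349 + N)**2)
28939 + b(142, 103) = 28939 + (349 + 142)**2 = 28939 + 491**2 = 28939 + 241081 = 270020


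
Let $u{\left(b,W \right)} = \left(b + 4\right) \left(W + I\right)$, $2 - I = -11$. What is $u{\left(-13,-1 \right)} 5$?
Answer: $-540$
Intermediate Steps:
$I = 13$ ($I = 2 - -11 = 2 + 11 = 13$)
$u{\left(b,W \right)} = \left(4 + b\right) \left(13 + W\right)$ ($u{\left(b,W \right)} = \left(b + 4\right) \left(W + 13\right) = \left(4 + b\right) \left(13 + W\right)$)
$u{\left(-13,-1 \right)} 5 = \left(52 + 4 \left(-1\right) + 13 \left(-13\right) - -13\right) 5 = \left(52 - 4 - 169 + 13\right) 5 = \left(-108\right) 5 = -540$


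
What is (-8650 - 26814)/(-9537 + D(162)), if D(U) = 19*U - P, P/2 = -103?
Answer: 2728/481 ≈ 5.6715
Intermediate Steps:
P = -206 (P = 2*(-103) = -206)
D(U) = 206 + 19*U (D(U) = 19*U - 1*(-206) = 19*U + 206 = 206 + 19*U)
(-8650 - 26814)/(-9537 + D(162)) = (-8650 - 26814)/(-9537 + (206 + 19*162)) = -35464/(-9537 + (206 + 3078)) = -35464/(-9537 + 3284) = -35464/(-6253) = -35464*(-1/6253) = 2728/481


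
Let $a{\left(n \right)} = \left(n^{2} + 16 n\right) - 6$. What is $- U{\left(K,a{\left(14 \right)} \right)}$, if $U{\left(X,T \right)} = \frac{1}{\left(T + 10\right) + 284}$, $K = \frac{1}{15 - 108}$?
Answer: $- \frac{1}{708} \approx -0.0014124$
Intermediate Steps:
$a{\left(n \right)} = -6 + n^{2} + 16 n$
$K = - \frac{1}{93}$ ($K = \frac{1}{-93} = - \frac{1}{93} \approx -0.010753$)
$U{\left(X,T \right)} = \frac{1}{294 + T}$ ($U{\left(X,T \right)} = \frac{1}{\left(10 + T\right) + 284} = \frac{1}{294 + T}$)
$- U{\left(K,a{\left(14 \right)} \right)} = - \frac{1}{294 + \left(-6 + 14^{2} + 16 \cdot 14\right)} = - \frac{1}{294 + \left(-6 + 196 + 224\right)} = - \frac{1}{294 + 414} = - \frac{1}{708}$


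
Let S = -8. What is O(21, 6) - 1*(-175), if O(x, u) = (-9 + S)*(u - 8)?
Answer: 209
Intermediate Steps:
O(x, u) = 136 - 17*u (O(x, u) = (-9 - 8)*(u - 8) = -17*(-8 + u) = 136 - 17*u)
O(21, 6) - 1*(-175) = (136 - 17*6) - 1*(-175) = (136 - 102) + 175 = 34 + 175 = 209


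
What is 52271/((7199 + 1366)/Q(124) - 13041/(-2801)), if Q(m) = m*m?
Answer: 2251216627696/224508981 ≈ 10027.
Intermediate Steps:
Q(m) = m²
52271/((7199 + 1366)/Q(124) - 13041/(-2801)) = 52271/((7199 + 1366)/(124²) - 13041/(-2801)) = 52271/(8565/15376 - 13041*(-1/2801)) = 52271/(8565*(1/15376) + 13041/2801) = 52271/(8565/15376 + 13041/2801) = 52271/(224508981/43068176) = 52271*(43068176/224508981) = 2251216627696/224508981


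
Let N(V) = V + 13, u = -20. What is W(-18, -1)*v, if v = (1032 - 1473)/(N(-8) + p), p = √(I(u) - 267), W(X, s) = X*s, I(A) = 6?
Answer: -19845/143 + 11907*I*√29/143 ≈ -138.78 + 448.4*I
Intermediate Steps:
p = 3*I*√29 (p = √(6 - 267) = √(-261) = 3*I*√29 ≈ 16.155*I)
N(V) = 13 + V
v = -441/(5 + 3*I*√29) (v = (1032 - 1473)/((13 - 8) + 3*I*√29) = -441/(5 + 3*I*√29) ≈ -7.7098 + 24.911*I)
W(-18, -1)*v = (-18*(-1))*(-2205/286 + 1323*I*√29/286) = 18*(-2205/286 + 1323*I*√29/286) = -19845/143 + 11907*I*√29/143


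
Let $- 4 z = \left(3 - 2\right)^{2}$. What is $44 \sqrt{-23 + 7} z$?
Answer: $- 44 i \approx - 44.0 i$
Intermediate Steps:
$z = - \frac{1}{4}$ ($z = - \frac{\left(3 - 2\right)^{2}}{4} = - \frac{1^{2}}{4} = \left(- \frac{1}{4}\right) 1 = - \frac{1}{4} \approx -0.25$)
$44 \sqrt{-23 + 7} z = 44 \sqrt{-23 + 7} \left(- \frac{1}{4}\right) = 44 \sqrt{-16} \left(- \frac{1}{4}\right) = 44 \cdot 4 i \left(- \frac{1}{4}\right) = 176 i \left(- \frac{1}{4}\right) = - 44 i$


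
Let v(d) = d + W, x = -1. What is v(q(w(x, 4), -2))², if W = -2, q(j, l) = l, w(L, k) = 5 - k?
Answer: 16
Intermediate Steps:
v(d) = -2 + d (v(d) = d - 2 = -2 + d)
v(q(w(x, 4), -2))² = (-2 - 2)² = (-4)² = 16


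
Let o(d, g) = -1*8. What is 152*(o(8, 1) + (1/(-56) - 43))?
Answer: -54283/7 ≈ -7754.7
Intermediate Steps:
o(d, g) = -8
152*(o(8, 1) + (1/(-56) - 43)) = 152*(-8 + (1/(-56) - 43)) = 152*(-8 + (-1/56 - 43)) = 152*(-8 - 2409/56) = 152*(-2857/56) = -54283/7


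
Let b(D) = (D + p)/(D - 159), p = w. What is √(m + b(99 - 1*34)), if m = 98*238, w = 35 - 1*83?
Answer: √206089266/94 ≈ 152.72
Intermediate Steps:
w = -48 (w = 35 - 83 = -48)
p = -48
b(D) = (-48 + D)/(-159 + D) (b(D) = (D - 48)/(D - 159) = (-48 + D)/(-159 + D))
m = 23324
√(m + b(99 - 1*34)) = √(23324 + (-48 + (99 - 1*34))/(-159 + (99 - 1*34))) = √(23324 + (-48 + (99 - 34))/(-159 + (99 - 34))) = √(23324 + (-48 + 65)/(-159 + 65)) = √(23324 + 17/(-94)) = √(23324 - 1/94*17) = √(23324 - 17/94) = √(2192439/94) = √206089266/94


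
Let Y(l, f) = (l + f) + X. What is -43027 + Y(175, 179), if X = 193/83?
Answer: -3541666/83 ≈ -42671.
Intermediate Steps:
X = 193/83 (X = 193*(1/83) = 193/83 ≈ 2.3253)
Y(l, f) = 193/83 + f + l (Y(l, f) = (l + f) + 193/83 = (f + l) + 193/83 = 193/83 + f + l)
-43027 + Y(175, 179) = -43027 + (193/83 + 179 + 175) = -43027 + 29575/83 = -3541666/83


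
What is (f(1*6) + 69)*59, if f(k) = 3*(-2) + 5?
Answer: 4012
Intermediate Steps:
f(k) = -1 (f(k) = -6 + 5 = -1)
(f(1*6) + 69)*59 = (-1 + 69)*59 = 68*59 = 4012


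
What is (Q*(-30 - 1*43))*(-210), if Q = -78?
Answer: -1195740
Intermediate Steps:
(Q*(-30 - 1*43))*(-210) = -78*(-30 - 1*43)*(-210) = -78*(-30 - 43)*(-210) = -78*(-73)*(-210) = 5694*(-210) = -1195740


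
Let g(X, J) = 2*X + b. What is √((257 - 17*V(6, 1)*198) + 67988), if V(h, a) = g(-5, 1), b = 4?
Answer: √88441 ≈ 297.39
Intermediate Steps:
g(X, J) = 4 + 2*X (g(X, J) = 2*X + 4 = 4 + 2*X)
V(h, a) = -6 (V(h, a) = 4 + 2*(-5) = 4 - 10 = -6)
√((257 - 17*V(6, 1)*198) + 67988) = √((257 - 17*(-6)*198) + 67988) = √((257 + 102*198) + 67988) = √((257 + 20196) + 67988) = √(20453 + 67988) = √88441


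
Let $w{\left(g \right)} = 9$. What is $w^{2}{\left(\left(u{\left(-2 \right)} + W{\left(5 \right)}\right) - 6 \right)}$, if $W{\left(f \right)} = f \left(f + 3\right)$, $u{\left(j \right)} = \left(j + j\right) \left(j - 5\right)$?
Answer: $81$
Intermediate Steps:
$u{\left(j \right)} = 2 j \left(-5 + j\right)$
$W{\left(f \right)} = f \left(3 + f\right)$
$w^{2}{\left(\left(u{\left(-2 \right)} + W{\left(5 \right)}\right) - 6 \right)} = 9^{2} = 81$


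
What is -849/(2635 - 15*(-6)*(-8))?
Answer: -849/1915 ≈ -0.44334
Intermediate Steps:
-849/(2635 - 15*(-6)*(-8)) = -849/(2635 + 90*(-8)) = -849/(2635 - 720) = -849/1915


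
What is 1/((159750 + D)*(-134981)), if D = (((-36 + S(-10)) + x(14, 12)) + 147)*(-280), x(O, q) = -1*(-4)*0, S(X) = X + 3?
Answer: -1/17632568030 ≈ -5.6713e-11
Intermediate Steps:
S(X) = 3 + X
x(O, q) = 0 (x(O, q) = 4*0 = 0)
D = -29120 (D = (((-36 + (3 - 10)) + 0) + 147)*(-280) = (((-36 - 7) + 0) + 147)*(-280) = ((-43 + 0) + 147)*(-280) = (-43 + 147)*(-280) = 104*(-280) = -29120)
1/((159750 + D)*(-134981)) = 1/((159750 - 29120)*(-134981)) = -1/134981/130630 = (1/130630)*(-1/134981) = -1/17632568030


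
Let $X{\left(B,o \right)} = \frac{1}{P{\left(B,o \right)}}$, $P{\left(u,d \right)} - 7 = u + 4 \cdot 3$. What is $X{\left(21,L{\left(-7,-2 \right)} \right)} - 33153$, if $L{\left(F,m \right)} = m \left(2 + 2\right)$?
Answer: $- \frac{1326119}{40} \approx -33153.0$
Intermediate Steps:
$P{\left(u,d \right)} = 19 + u$ ($P{\left(u,d \right)} = 7 + \left(u + 4 \cdot 3\right) = 7 + \left(u + 12\right) = 7 + \left(12 + u\right) = 19 + u$)
$L{\left(F,m \right)} = 4 m$ ($L{\left(F,m \right)} = m 4 = 4 m$)
$X{\left(B,o \right)} = \frac{1}{19 + B}$
$X{\left(21,L{\left(-7,-2 \right)} \right)} - 33153 = \frac{1}{19 + 21} - 33153 = \frac{1}{40} - 33153 = - \frac{1326119}{40}$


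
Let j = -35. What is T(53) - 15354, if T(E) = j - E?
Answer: -15442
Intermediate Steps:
T(E) = -35 - E
T(53) - 15354 = (-35 - 1*53) - 15354 = (-35 - 53) - 15354 = -88 - 15354 = -15442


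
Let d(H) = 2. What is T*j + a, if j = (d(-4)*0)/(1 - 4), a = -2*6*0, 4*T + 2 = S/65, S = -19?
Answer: 0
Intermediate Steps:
T = -149/260 (T = -½ + (-19/65)/4 = -½ + (-19*1/65)/4 = -½ + (¼)*(-19/65) = -½ - 19/260 = -149/260 ≈ -0.57308)
a = 0 (a = -12*0 = 0)
j = 0 (j = (2*0)/(1 - 4) = 0/(-3) = 0*(-⅓) = 0)
T*j + a = -149/260*0 + 0 = 0 + 0 = 0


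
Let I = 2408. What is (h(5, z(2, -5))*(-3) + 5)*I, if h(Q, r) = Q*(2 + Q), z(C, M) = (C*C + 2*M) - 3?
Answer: -240800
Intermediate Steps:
z(C, M) = -3 + C**2 + 2*M (z(C, M) = (C**2 + 2*M) - 3 = -3 + C**2 + 2*M)
(h(5, z(2, -5))*(-3) + 5)*I = ((5*(2 + 5))*(-3) + 5)*2408 = ((5*7)*(-3) + 5)*2408 = (35*(-3) + 5)*2408 = (-105 + 5)*2408 = -100*2408 = -240800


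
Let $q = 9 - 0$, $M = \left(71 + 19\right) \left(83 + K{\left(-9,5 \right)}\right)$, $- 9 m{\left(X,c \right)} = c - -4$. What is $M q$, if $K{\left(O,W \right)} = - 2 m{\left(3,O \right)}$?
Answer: $66330$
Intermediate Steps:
$m{\left(X,c \right)} = - \frac{4}{9} - \frac{c}{9}$ ($m{\left(X,c \right)} = - \frac{c - -4}{9} = - \frac{c + 4}{9} = - \frac{4 + c}{9} = - \frac{4}{9} - \frac{c}{9}$)
$K{\left(O,W \right)} = \frac{8}{9} + \frac{2 O}{9}$ ($K{\left(O,W \right)} = - 2 \left(- \frac{4}{9} - \frac{O}{9}\right) = \frac{8}{9} + \frac{2 O}{9}$)
$M = 7370$ ($M = \left(71 + 19\right) \left(83 + \left(\frac{8}{9} + \frac{2}{9} \left(-9\right)\right)\right) = 90 \left(83 + \left(\frac{8}{9} - 2\right)\right) = 90 \left(83 - \frac{10}{9}\right) = 90 \cdot \frac{737}{9} = 7370$)
$q = 9$ ($q = 9 + 0 = 9$)
$M q = 7370 \cdot 9 = 66330$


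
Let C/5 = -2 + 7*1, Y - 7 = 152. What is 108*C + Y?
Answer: 2859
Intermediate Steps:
Y = 159 (Y = 7 + 152 = 159)
C = 25 (C = 5*(-2 + 7*1) = 5*(-2 + 7) = 5*5 = 25)
108*C + Y = 108*25 + 159 = 2700 + 159 = 2859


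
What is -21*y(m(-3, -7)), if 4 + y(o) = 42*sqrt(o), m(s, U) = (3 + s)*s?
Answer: 84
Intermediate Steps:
m(s, U) = s*(3 + s)
y(o) = -4 + 42*sqrt(o)
-21*y(m(-3, -7)) = -21*(-4 + 42*sqrt(-3*(3 - 3))) = -21*(-4 + 42*sqrt(-3*0)) = -21*(-4 + 42*sqrt(0)) = -21*(-4 + 42*0) = -21*(-4 + 0) = -21*(-4) = 84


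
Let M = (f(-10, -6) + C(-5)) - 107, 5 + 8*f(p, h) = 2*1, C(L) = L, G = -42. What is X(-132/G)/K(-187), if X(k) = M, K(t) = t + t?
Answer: 899/2992 ≈ 0.30047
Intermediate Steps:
f(p, h) = -3/8 (f(p, h) = -5/8 + (2*1)/8 = -5/8 + (1/8)*2 = -5/8 + 1/4 = -3/8)
K(t) = 2*t
M = -899/8 (M = (-3/8 - 5) - 107 = -43/8 - 107 = -899/8 ≈ -112.38)
X(k) = -899/8
X(-132/G)/K(-187) = -899/(8*(2*(-187))) = -899/8/(-374) = -899/8*(-1/374) = 899/2992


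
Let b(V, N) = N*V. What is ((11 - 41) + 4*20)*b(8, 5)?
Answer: 2000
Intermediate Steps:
((11 - 41) + 4*20)*b(8, 5) = ((11 - 41) + 4*20)*(5*8) = (-30 + 80)*40 = 50*40 = 2000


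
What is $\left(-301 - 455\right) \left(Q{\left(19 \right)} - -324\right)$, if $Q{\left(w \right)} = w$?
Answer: $-259308$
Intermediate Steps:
$\left(-301 - 455\right) \left(Q{\left(19 \right)} - -324\right) = \left(-301 - 455\right) \left(19 - -324\right) = - 756 \left(19 + 324\right) = \left(-756\right) 343 = -259308$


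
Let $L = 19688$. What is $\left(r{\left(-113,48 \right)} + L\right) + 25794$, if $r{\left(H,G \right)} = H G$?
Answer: $40058$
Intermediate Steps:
$r{\left(H,G \right)} = G H$
$\left(r{\left(-113,48 \right)} + L\right) + 25794 = \left(48 \left(-113\right) + 19688\right) + 25794 = \left(-5424 + 19688\right) + 25794 = 14264 + 25794 = 40058$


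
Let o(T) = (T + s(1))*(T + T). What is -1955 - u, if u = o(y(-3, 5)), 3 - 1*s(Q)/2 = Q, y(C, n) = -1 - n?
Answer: -1979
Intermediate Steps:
s(Q) = 6 - 2*Q
o(T) = 2*T*(4 + T) (o(T) = (T + (6 - 2*1))*(T + T) = (T + (6 - 2))*(2*T) = (T + 4)*(2*T) = (4 + T)*(2*T) = 2*T*(4 + T))
u = 24 (u = 2*(-1 - 1*5)*(4 + (-1 - 1*5)) = 2*(-1 - 5)*(4 + (-1 - 5)) = 2*(-6)*(4 - 6) = 2*(-6)*(-2) = 24)
-1955 - u = -1955 - 1*24 = -1955 - 24 = -1979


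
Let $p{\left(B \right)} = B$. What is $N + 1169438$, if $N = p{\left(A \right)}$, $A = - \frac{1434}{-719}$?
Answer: $\frac{840827356}{719} \approx 1.1694 \cdot 10^{6}$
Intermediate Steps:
$A = \frac{1434}{719}$ ($A = \left(-1434\right) \left(- \frac{1}{719}\right) = \frac{1434}{719} \approx 1.9944$)
$N = \frac{1434}{719} \approx 1.9944$
$N + 1169438 = \frac{1434}{719} + 1169438 = \frac{840827356}{719}$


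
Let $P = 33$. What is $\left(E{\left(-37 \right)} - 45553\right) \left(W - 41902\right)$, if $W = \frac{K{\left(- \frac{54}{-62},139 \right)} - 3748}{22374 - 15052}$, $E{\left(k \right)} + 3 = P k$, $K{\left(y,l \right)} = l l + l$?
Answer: $\frac{7175375035382}{3661} \approx 1.96 \cdot 10^{9}$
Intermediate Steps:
$K{\left(y,l \right)} = l + l^{2}$ ($K{\left(y,l \right)} = l^{2} + l = l + l^{2}$)
$E{\left(k \right)} = -3 + 33 k$
$W = \frac{7856}{3661}$ ($W = \frac{139 \left(1 + 139\right) - 3748}{22374 - 15052} = \frac{139 \cdot 140 - 3748}{7322} = \left(19460 - 3748\right) \frac{1}{7322} = 15712 \cdot \frac{1}{7322} = \frac{7856}{3661} \approx 2.1459$)
$\left(E{\left(-37 \right)} - 45553\right) \left(W - 41902\right) = \left(\left(-3 + 33 \left(-37\right)\right) - 45553\right) \left(\frac{7856}{3661} - 41902\right) = \left(\left(-3 - 1221\right) - 45553\right) \left(- \frac{153395366}{3661}\right) = \left(-1224 - 45553\right) \left(- \frac{153395366}{3661}\right) = \left(-46777\right) \left(- \frac{153395366}{3661}\right) = \frac{7175375035382}{3661}$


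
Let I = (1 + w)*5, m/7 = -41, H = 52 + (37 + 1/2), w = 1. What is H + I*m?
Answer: -5561/2 ≈ -2780.5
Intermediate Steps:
H = 179/2 (H = 52 + (37 + ½) = 52 + 75/2 = 179/2 ≈ 89.500)
m = -287 (m = 7*(-41) = -287)
I = 10 (I = (1 + 1)*5 = 2*5 = 10)
H + I*m = 179/2 + 10*(-287) = 179/2 - 2870 = -5561/2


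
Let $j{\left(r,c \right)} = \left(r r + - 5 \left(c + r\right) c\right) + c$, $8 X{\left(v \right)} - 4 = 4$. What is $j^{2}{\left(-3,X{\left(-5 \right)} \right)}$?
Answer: $400$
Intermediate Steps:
$X{\left(v \right)} = 1$ ($X{\left(v \right)} = \frac{1}{2} + \frac{1}{8} \cdot 4 = \frac{1}{2} + \frac{1}{2} = 1$)
$j{\left(r,c \right)} = c + r^{2} + c \left(- 5 c - 5 r\right)$ ($j{\left(r,c \right)} = \left(r^{2} + \left(- 5 c - 5 r\right) c\right) + c = \left(r^{2} + c \left(- 5 c - 5 r\right)\right) + c = c + r^{2} + c \left(- 5 c - 5 r\right)$)
$j^{2}{\left(-3,X{\left(-5 \right)} \right)} = \left(1 + \left(-3\right)^{2} - 5 \cdot 1^{2} - 5 \left(-3\right)\right)^{2} = \left(1 + 9 - 5 + 15\right)^{2} = 20^{2} = 400$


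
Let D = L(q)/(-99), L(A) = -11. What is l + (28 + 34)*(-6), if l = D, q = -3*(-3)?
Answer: -3347/9 ≈ -371.89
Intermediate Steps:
q = 9
D = ⅑ (D = -11/(-99) = -11*(-1/99) = ⅑ ≈ 0.11111)
l = ⅑ ≈ 0.11111
l + (28 + 34)*(-6) = ⅑ + (28 + 34)*(-6) = ⅑ + 62*(-6) = ⅑ - 372 = -3347/9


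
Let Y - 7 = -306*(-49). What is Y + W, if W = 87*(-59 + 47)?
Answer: 13957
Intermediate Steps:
Y = 15001 (Y = 7 - 306*(-49) = 7 + 14994 = 15001)
W = -1044 (W = 87*(-12) = -1044)
Y + W = 15001 - 1044 = 13957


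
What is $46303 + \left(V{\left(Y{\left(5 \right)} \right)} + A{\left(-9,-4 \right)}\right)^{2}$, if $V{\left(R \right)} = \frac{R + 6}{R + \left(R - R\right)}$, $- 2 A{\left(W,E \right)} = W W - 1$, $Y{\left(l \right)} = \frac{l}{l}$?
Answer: $47392$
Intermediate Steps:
$Y{\left(l \right)} = 1$
$A{\left(W,E \right)} = \frac{1}{2} - \frac{W^{2}}{2}$ ($A{\left(W,E \right)} = - \frac{W W - 1}{2} = - \frac{W^{2} - 1}{2} = - \frac{-1 + W^{2}}{2} = \frac{1}{2} - \frac{W^{2}}{2}$)
$V{\left(R \right)} = \frac{6 + R}{R}$ ($V{\left(R \right)} = \frac{6 + R}{R + 0} = \frac{6 + R}{R}$)
$46303 + \left(V{\left(Y{\left(5 \right)} \right)} + A{\left(-9,-4 \right)}\right)^{2} = 46303 + \left(\frac{6 + 1}{1} + \left(\frac{1}{2} - \frac{\left(-9\right)^{2}}{2}\right)\right)^{2} = 46303 + \left(1 \cdot 7 + \left(\frac{1}{2} - \frac{81}{2}\right)\right)^{2} = 46303 + \left(7 + \left(\frac{1}{2} - \frac{81}{2}\right)\right)^{2} = 46303 + \left(7 - 40\right)^{2} = 46303 + \left(-33\right)^{2} = 46303 + 1089 = 47392$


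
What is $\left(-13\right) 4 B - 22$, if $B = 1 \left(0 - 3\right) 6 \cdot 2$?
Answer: $1850$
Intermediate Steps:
$B = -36$ ($B = 1 \left(-3\right) 6 \cdot 2 = \left(-3\right) 6 \cdot 2 = \left(-18\right) 2 = -36$)
$\left(-13\right) 4 B - 22 = \left(-13\right) 4 \left(-36\right) - 22 = \left(-52\right) \left(-36\right) - 22 = 1872 - 22 = 1850$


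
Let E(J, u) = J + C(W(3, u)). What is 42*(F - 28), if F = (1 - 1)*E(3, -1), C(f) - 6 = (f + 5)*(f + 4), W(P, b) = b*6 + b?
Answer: -1176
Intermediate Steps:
W(P, b) = 7*b (W(P, b) = 6*b + b = 7*b)
C(f) = 6 + (4 + f)*(5 + f) (C(f) = 6 + (f + 5)*(f + 4) = 6 + (5 + f)*(4 + f) = 6 + (4 + f)*(5 + f))
E(J, u) = 26 + J + 49*u² + 63*u (E(J, u) = J + (26 + (7*u)² + 9*(7*u)) = J + (26 + 49*u² + 63*u) = 26 + J + 49*u² + 63*u)
F = 0 (F = (1 - 1)*(26 + 3 + 49*(-1)² + 63*(-1)) = 0*(26 + 3 + 49*1 - 63) = 0*(26 + 3 + 49 - 63) = 0*15 = 0)
42*(F - 28) = 42*(0 - 28) = 42*(-28) = -1176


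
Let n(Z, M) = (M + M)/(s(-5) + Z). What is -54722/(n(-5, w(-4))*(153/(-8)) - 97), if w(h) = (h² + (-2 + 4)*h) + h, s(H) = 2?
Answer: 27361/23 ≈ 1189.6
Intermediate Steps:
w(h) = h² + 3*h (w(h) = (h² + 2*h) + h = h² + 3*h)
n(Z, M) = 2*M/(2 + Z) (n(Z, M) = (M + M)/(2 + Z) = (2*M)/(2 + Z) = 2*M/(2 + Z))
-54722/(n(-5, w(-4))*(153/(-8)) - 97) = -54722/((2*(-4*(3 - 4))/(2 - 5))*(153/(-8)) - 97) = -54722/((2*(-4*(-1))/(-3))*(153*(-⅛)) - 97) = -54722/((2*4*(-⅓))*(-153/8) - 97) = -54722/(-8/3*(-153/8) - 97) = -54722/(51 - 97) = -54722/(-46) = -54722*(-1/46) = 27361/23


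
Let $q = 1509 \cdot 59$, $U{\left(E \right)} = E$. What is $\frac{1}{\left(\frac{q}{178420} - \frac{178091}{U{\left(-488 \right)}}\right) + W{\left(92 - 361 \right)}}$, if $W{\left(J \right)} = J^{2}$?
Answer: $\frac{21767240}{1583053864477} \approx 1.375 \cdot 10^{-5}$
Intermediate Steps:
$q = 89031$
$\frac{1}{\left(\frac{q}{178420} - \frac{178091}{U{\left(-488 \right)}}\right) + W{\left(92 - 361 \right)}} = \frac{1}{\left(\frac{89031}{178420} - \frac{178091}{-488}\right) + \left(92 - 361\right)^{2}} = \frac{1}{\left(89031 \cdot \frac{1}{178420} - - \frac{178091}{488}\right) + \left(-269\right)^{2}} = \frac{1}{\left(\frac{89031}{178420} + \frac{178091}{488}\right) + 72361} = \frac{1}{\frac{7954610837}{21767240} + 72361} = \frac{1}{\frac{1583053864477}{21767240}} = \frac{21767240}{1583053864477}$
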